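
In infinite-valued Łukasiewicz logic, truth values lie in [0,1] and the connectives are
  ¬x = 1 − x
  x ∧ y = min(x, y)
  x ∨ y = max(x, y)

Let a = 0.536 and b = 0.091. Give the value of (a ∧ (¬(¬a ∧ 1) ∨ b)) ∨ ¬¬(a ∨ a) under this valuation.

0.536

¬a = 1 − 0.536 = 0.464
¬a ∧ 1 = min(0.464, 1.000) = 0.464
¬(¬a ∧ 1) = 1 − 0.464 = 0.536
¬(¬a ∧ 1) ∨ b = max(0.536, 0.091) = 0.536
a ∧ (¬(¬a ∧ 1) ∨ b) = min(0.536, 0.536) = 0.536
a ∨ a = max(0.536, 0.536) = 0.536
¬(a ∨ a) = 1 − 0.536 = 0.464
¬¬(a ∨ a) = 1 − 0.464 = 0.536
(a ∧ (¬(¬a ∧ 1) ∨ b)) ∨ ¬¬(a ∨ a) = max(0.536, 0.536) = 0.536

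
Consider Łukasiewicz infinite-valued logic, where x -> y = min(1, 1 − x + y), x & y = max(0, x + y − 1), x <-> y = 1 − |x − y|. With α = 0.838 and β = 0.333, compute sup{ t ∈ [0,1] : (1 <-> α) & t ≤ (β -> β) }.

1 <-> α = 1 − |1.000 − 0.838| = 1 − 0.162 = 0.838
So the left factor is 1 <-> α = 0.838.
β -> β = min(1, 1 − 0.333 + 0.333) = min(1, 1.000) = 1.000
So the right-hand bound is β -> β = 1.000.
The residuum of the Łukasiewicz t-norm gives the supremum: min(1, 1 − 0.838 + 1.000).
1 − 0.838 + 1.000 = 1.162, so t = min(1, 1.162) = 1.000.
Check: 0.838 & 1.000 = max(0, 0.838) = 0.838 ≤ 1.000.

1.000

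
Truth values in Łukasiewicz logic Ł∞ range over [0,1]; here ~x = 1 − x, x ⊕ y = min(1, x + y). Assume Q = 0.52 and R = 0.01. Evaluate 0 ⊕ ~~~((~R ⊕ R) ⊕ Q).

~R = 1 − 0.01 = 0.99
~R ⊕ R = min(1, 0.99 + 0.01) = min(1, 1.00) = 1.00
(~R ⊕ R) ⊕ Q = min(1, 1.00 + 0.52) = min(1, 1.52) = 1.00
~((~R ⊕ R) ⊕ Q) = 1 − 1.00 = 0.00
~~((~R ⊕ R) ⊕ Q) = 1 − 0.00 = 1.00
~~~((~R ⊕ R) ⊕ Q) = 1 − 1.00 = 0.00
0 ⊕ ~~~((~R ⊕ R) ⊕ Q) = min(1, 0.00 + 0.00) = min(1, 0.00) = 0.00

0.00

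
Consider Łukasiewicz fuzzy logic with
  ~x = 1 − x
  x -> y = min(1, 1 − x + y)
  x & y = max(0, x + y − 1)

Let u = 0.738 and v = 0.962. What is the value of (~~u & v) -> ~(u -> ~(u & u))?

~u = 1 − 0.738 = 0.262
~~u = 1 − 0.262 = 0.738
~~u & v = max(0, 0.738 + 0.962 − 1) = max(0, 0.700) = 0.700
u & u = max(0, 0.738 + 0.738 − 1) = max(0, 0.476) = 0.476
~(u & u) = 1 − 0.476 = 0.524
u -> ~(u & u) = min(1, 1 − 0.738 + 0.524) = min(1, 0.786) = 0.786
~(u -> ~(u & u)) = 1 − 0.786 = 0.214
(~~u & v) -> ~(u -> ~(u & u)) = min(1, 1 − 0.700 + 0.214) = min(1, 0.514) = 0.514

0.514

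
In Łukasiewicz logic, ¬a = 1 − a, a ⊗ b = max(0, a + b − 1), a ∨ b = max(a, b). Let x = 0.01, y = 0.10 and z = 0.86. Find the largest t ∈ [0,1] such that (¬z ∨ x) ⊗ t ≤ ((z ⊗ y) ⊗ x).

0.86

¬z = 1 − 0.86 = 0.14
¬z ∨ x = max(0.14, 0.01) = 0.14
So the left factor is ¬z ∨ x = 0.14.
z ⊗ y = max(0, 0.86 + 0.10 − 1) = max(0, -0.04) = 0.00
(z ⊗ y) ⊗ x = max(0, 0.00 + 0.01 − 1) = max(0, -0.99) = 0.00
So the right-hand bound is (z ⊗ y) ⊗ x = 0.00.
The residuum of the Łukasiewicz t-norm gives the supremum: min(1, 1 − 0.14 + 0.00).
1 − 0.14 + 0.00 = 0.86, so t = min(1, 0.86) = 0.86.
Check: 0.14 ⊗ 0.86 = max(0, 0.00) = 0.00 ≤ 0.00.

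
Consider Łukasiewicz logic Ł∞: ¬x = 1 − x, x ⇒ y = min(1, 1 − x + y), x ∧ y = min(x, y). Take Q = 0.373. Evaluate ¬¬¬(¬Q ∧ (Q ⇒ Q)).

0.373

¬Q = 1 − 0.373 = 0.627
Q ⇒ Q = min(1, 1 − 0.373 + 0.373) = min(1, 1.000) = 1.000
¬Q ∧ (Q ⇒ Q) = min(0.627, 1.000) = 0.627
¬(¬Q ∧ (Q ⇒ Q)) = 1 − 0.627 = 0.373
¬¬(¬Q ∧ (Q ⇒ Q)) = 1 − 0.373 = 0.627
¬¬¬(¬Q ∧ (Q ⇒ Q)) = 1 − 0.627 = 0.373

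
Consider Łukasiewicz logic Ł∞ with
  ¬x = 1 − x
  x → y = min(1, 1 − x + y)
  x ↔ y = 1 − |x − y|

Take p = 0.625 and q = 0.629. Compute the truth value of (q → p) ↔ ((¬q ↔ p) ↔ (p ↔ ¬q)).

q → p = min(1, 1 − 0.629 + 0.625) = min(1, 0.996) = 0.996
¬q = 1 − 0.629 = 0.371
¬q ↔ p = 1 − |0.371 − 0.625| = 1 − 0.254 = 0.746
p ↔ ¬q = 1 − |0.625 − 0.371| = 1 − 0.254 = 0.746
(¬q ↔ p) ↔ (p ↔ ¬q) = 1 − |0.746 − 0.746| = 1 − 0.000 = 1.000
(q → p) ↔ ((¬q ↔ p) ↔ (p ↔ ¬q)) = 1 − |0.996 − 1.000| = 1 − 0.004 = 0.996

0.996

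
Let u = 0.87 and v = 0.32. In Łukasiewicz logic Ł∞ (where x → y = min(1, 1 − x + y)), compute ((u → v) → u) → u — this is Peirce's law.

u → v = min(1, 1 − 0.87 + 0.32) = min(1, 0.45) = 0.45
(u → v) → u = min(1, 1 − 0.45 + 0.87) = min(1, 1.42) = 1.00
((u → v) → u) → u = min(1, 1 − 1.00 + 0.87) = min(1, 0.87) = 0.87
(The value 0.87 < 1 shows this instance is not satisfied; not a Ł∞-tautology in general.)

0.87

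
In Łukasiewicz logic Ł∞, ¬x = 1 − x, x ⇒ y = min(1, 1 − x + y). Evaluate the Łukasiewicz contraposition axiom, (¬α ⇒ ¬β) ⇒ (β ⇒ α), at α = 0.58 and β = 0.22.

¬α = 1 − 0.58 = 0.42
¬β = 1 − 0.22 = 0.78
¬α ⇒ ¬β = min(1, 1 − 0.42 + 0.78) = min(1, 1.36) = 1.00
β ⇒ α = min(1, 1 − 0.22 + 0.58) = min(1, 1.36) = 1.00
(¬α ⇒ ¬β) ⇒ (β ⇒ α) = min(1, 1 − 1.00 + 1.00) = min(1, 1.00) = 1.00
(As expected: an axiom of Ł∞, always 1.)

1.00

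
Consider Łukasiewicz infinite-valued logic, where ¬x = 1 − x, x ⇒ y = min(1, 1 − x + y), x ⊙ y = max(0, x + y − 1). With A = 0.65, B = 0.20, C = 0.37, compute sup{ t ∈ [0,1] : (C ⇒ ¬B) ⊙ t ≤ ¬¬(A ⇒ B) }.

0.55

¬B = 1 − 0.20 = 0.80
C ⇒ ¬B = min(1, 1 − 0.37 + 0.80) = min(1, 1.43) = 1.00
So the left factor is C ⇒ ¬B = 1.00.
A ⇒ B = min(1, 1 − 0.65 + 0.20) = min(1, 0.55) = 0.55
¬(A ⇒ B) = 1 − 0.55 = 0.45
¬¬(A ⇒ B) = 1 − 0.45 = 0.55
So the right-hand bound is ¬¬(A ⇒ B) = 0.55.
The residuum of the Łukasiewicz t-norm gives the supremum: min(1, 1 − 1.00 + 0.55).
1 − 1.00 + 0.55 = 0.55, so t = min(1, 0.55) = 0.55.
Check: 1.00 ⊙ 0.55 = max(0, 0.55) = 0.55 ≤ 0.55.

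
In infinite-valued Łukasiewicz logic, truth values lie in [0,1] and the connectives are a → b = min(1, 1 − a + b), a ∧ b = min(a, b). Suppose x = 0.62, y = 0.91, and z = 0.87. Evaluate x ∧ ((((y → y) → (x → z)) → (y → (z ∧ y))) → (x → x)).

y → y = min(1, 1 − 0.91 + 0.91) = min(1, 1.00) = 1.00
x → z = min(1, 1 − 0.62 + 0.87) = min(1, 1.25) = 1.00
(y → y) → (x → z) = min(1, 1 − 1.00 + 1.00) = min(1, 1.00) = 1.00
z ∧ y = min(0.87, 0.91) = 0.87
y → (z ∧ y) = min(1, 1 − 0.91 + 0.87) = min(1, 0.96) = 0.96
((y → y) → (x → z)) → (y → (z ∧ y)) = min(1, 1 − 1.00 + 0.96) = min(1, 0.96) = 0.96
x → x = min(1, 1 − 0.62 + 0.62) = min(1, 1.00) = 1.00
(((y → y) → (x → z)) → (y → (z ∧ y))) → (x → x) = min(1, 1 − 0.96 + 1.00) = min(1, 1.04) = 1.00
x ∧ ((((y → y) → (x → z)) → (y → (z ∧ y))) → (x → x)) = min(0.62, 1.00) = 0.62

0.62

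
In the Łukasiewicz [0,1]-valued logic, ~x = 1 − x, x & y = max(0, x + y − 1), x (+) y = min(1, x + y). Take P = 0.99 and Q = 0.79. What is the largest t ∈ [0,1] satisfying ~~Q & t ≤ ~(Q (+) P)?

~Q = 1 − 0.79 = 0.21
~~Q = 1 − 0.21 = 0.79
So the left factor is ~~Q = 0.79.
Q (+) P = min(1, 0.79 + 0.99) = min(1, 1.78) = 1.00
~(Q (+) P) = 1 − 1.00 = 0.00
So the right-hand bound is ~(Q (+) P) = 0.00.
The residuum of the Łukasiewicz t-norm gives the supremum: min(1, 1 − 0.79 + 0.00).
1 − 0.79 + 0.00 = 0.21, so t = min(1, 0.21) = 0.21.
Check: 0.79 & 0.21 = max(0, 0.00) = 0.00 ≤ 0.00.

0.21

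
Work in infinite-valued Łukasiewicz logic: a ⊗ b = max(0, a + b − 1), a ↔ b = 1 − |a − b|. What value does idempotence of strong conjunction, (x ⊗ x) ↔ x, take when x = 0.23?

x ⊗ x = max(0, 0.23 + 0.23 − 1) = max(0, -0.54) = 0.00
(x ⊗ x) ↔ x = 1 − |0.00 − 0.23| = 1 − 0.23 = 0.77
(The value 0.77 < 1 shows this instance is not satisfied; fails in Ł∞ since a ⊗ a = max(0, 2a−1) ≠ a in general.)

0.77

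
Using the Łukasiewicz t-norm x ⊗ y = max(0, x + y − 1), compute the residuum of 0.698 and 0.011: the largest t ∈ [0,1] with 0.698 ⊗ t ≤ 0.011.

The residuum of the Łukasiewicz t-norm gives the supremum: min(1, 1 − 0.698 + 0.011).
1 − 0.698 + 0.011 = 0.313, so t = min(1, 0.313) = 0.313.
Check: 0.698 ⊗ 0.313 = max(0, 0.011) = 0.011 ≤ 0.011.

0.313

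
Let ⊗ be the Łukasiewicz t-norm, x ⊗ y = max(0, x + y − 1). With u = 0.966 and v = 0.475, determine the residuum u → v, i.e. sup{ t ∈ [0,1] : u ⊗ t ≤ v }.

0.509

The residuum of the Łukasiewicz t-norm gives the supremum: min(1, 1 − 0.966 + 0.475).
1 − 0.966 + 0.475 = 0.509, so t = min(1, 0.509) = 0.509.
Check: 0.966 ⊗ 0.509 = max(0, 0.475) = 0.475 ≤ 0.475.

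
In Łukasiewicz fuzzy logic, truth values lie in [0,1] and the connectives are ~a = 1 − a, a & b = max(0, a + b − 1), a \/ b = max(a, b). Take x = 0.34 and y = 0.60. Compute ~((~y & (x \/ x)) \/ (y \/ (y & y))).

0.40

~y = 1 − 0.60 = 0.40
x \/ x = max(0.34, 0.34) = 0.34
~y & (x \/ x) = max(0, 0.40 + 0.34 − 1) = max(0, -0.26) = 0.00
y & y = max(0, 0.60 + 0.60 − 1) = max(0, 0.20) = 0.20
y \/ (y & y) = max(0.60, 0.20) = 0.60
(~y & (x \/ x)) \/ (y \/ (y & y)) = max(0.00, 0.60) = 0.60
~((~y & (x \/ x)) \/ (y \/ (y & y))) = 1 − 0.60 = 0.40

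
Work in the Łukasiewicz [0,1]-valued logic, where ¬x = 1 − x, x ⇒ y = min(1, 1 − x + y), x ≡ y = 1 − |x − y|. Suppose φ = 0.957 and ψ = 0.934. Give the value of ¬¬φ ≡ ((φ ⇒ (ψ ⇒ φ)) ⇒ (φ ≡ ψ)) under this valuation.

0.980

¬φ = 1 − 0.957 = 0.043
¬¬φ = 1 − 0.043 = 0.957
ψ ⇒ φ = min(1, 1 − 0.934 + 0.957) = min(1, 1.023) = 1.000
φ ⇒ (ψ ⇒ φ) = min(1, 1 − 0.957 + 1.000) = min(1, 1.043) = 1.000
φ ≡ ψ = 1 − |0.957 − 0.934| = 1 − 0.023 = 0.977
(φ ⇒ (ψ ⇒ φ)) ⇒ (φ ≡ ψ) = min(1, 1 − 1.000 + 0.977) = min(1, 0.977) = 0.977
¬¬φ ≡ ((φ ⇒ (ψ ⇒ φ)) ⇒ (φ ≡ ψ)) = 1 − |0.957 − 0.977| = 1 − 0.020 = 0.980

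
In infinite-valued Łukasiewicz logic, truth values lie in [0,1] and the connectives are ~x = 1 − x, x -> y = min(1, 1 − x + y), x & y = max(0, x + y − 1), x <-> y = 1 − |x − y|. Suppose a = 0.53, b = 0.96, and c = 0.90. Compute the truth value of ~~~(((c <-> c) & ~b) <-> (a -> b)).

0.96

c <-> c = 1 − |0.90 − 0.90| = 1 − 0.00 = 1.00
~b = 1 − 0.96 = 0.04
(c <-> c) & ~b = max(0, 1.00 + 0.04 − 1) = max(0, 0.04) = 0.04
a -> b = min(1, 1 − 0.53 + 0.96) = min(1, 1.43) = 1.00
((c <-> c) & ~b) <-> (a -> b) = 1 − |0.04 − 1.00| = 1 − 0.96 = 0.04
~(((c <-> c) & ~b) <-> (a -> b)) = 1 − 0.04 = 0.96
~~(((c <-> c) & ~b) <-> (a -> b)) = 1 − 0.96 = 0.04
~~~(((c <-> c) & ~b) <-> (a -> b)) = 1 − 0.04 = 0.96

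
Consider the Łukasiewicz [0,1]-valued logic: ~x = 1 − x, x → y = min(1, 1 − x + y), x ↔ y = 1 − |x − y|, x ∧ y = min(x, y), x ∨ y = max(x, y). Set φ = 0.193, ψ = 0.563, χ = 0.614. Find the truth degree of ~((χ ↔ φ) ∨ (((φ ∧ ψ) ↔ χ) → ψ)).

χ ↔ φ = 1 − |0.614 − 0.193| = 1 − 0.421 = 0.579
φ ∧ ψ = min(0.193, 0.563) = 0.193
(φ ∧ ψ) ↔ χ = 1 − |0.193 − 0.614| = 1 − 0.421 = 0.579
((φ ∧ ψ) ↔ χ) → ψ = min(1, 1 − 0.579 + 0.563) = min(1, 0.984) = 0.984
(χ ↔ φ) ∨ (((φ ∧ ψ) ↔ χ) → ψ) = max(0.579, 0.984) = 0.984
~((χ ↔ φ) ∨ (((φ ∧ ψ) ↔ χ) → ψ)) = 1 − 0.984 = 0.016

0.016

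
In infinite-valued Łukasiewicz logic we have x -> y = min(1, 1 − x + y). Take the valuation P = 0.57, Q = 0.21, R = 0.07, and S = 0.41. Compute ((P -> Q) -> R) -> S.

0.98

P -> Q = min(1, 1 − 0.57 + 0.21) = min(1, 0.64) = 0.64
(P -> Q) -> R = min(1, 1 − 0.64 + 0.07) = min(1, 0.43) = 0.43
((P -> Q) -> R) -> S = min(1, 1 − 0.43 + 0.41) = min(1, 0.98) = 0.98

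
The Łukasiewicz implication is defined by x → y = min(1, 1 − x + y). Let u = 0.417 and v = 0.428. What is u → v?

1.000

u → v = min(1, 1 − 0.417 + 0.428) = min(1, 1.011) = 1.000
For comparison, the Gödel implication (1 if x ≤ y else y) would give 1.000.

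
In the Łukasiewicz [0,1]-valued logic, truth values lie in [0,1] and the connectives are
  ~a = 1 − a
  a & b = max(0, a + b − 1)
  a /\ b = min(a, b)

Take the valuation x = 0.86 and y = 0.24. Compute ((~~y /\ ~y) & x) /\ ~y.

0.10

~y = 1 − 0.24 = 0.76
~~y = 1 − 0.76 = 0.24
~~y /\ ~y = min(0.24, 0.76) = 0.24
(~~y /\ ~y) & x = max(0, 0.24 + 0.86 − 1) = max(0, 0.10) = 0.10
((~~y /\ ~y) & x) /\ ~y = min(0.10, 0.76) = 0.10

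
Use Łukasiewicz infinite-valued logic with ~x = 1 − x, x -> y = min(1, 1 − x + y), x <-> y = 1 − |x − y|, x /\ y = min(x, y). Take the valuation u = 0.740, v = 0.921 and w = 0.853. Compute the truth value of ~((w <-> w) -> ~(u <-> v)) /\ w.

0.819

w <-> w = 1 − |0.853 − 0.853| = 1 − 0.000 = 1.000
u <-> v = 1 − |0.740 − 0.921| = 1 − 0.181 = 0.819
~(u <-> v) = 1 − 0.819 = 0.181
(w <-> w) -> ~(u <-> v) = min(1, 1 − 1.000 + 0.181) = min(1, 0.181) = 0.181
~((w <-> w) -> ~(u <-> v)) = 1 − 0.181 = 0.819
~((w <-> w) -> ~(u <-> v)) /\ w = min(0.819, 0.853) = 0.819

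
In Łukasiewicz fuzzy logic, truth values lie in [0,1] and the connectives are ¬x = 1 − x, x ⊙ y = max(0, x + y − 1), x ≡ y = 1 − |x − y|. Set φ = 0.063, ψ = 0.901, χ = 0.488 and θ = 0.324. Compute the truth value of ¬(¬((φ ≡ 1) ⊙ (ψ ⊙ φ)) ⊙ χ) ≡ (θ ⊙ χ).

0.488

φ ≡ 1 = 1 − |0.063 − 1.000| = 1 − 0.937 = 0.063
ψ ⊙ φ = max(0, 0.901 + 0.063 − 1) = max(0, -0.036) = 0.000
(φ ≡ 1) ⊙ (ψ ⊙ φ) = max(0, 0.063 + 0.000 − 1) = max(0, -0.937) = 0.000
¬((φ ≡ 1) ⊙ (ψ ⊙ φ)) = 1 − 0.000 = 1.000
¬((φ ≡ 1) ⊙ (ψ ⊙ φ)) ⊙ χ = max(0, 1.000 + 0.488 − 1) = max(0, 0.488) = 0.488
¬(¬((φ ≡ 1) ⊙ (ψ ⊙ φ)) ⊙ χ) = 1 − 0.488 = 0.512
θ ⊙ χ = max(0, 0.324 + 0.488 − 1) = max(0, -0.188) = 0.000
¬(¬((φ ≡ 1) ⊙ (ψ ⊙ φ)) ⊙ χ) ≡ (θ ⊙ χ) = 1 − |0.512 − 0.000| = 1 − 0.512 = 0.488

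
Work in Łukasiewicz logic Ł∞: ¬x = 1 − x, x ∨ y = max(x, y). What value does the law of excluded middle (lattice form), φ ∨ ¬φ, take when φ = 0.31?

¬φ = 1 − 0.31 = 0.69
φ ∨ ¬φ = max(0.31, 0.69) = 0.69
(The value 0.69 < 1 shows this instance is not satisfied; not a Ł∞-tautology — its value is max(a, 1−a).)

0.69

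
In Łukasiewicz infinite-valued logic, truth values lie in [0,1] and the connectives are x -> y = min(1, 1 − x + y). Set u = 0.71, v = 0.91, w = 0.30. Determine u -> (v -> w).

0.68

v -> w = min(1, 1 − 0.91 + 0.30) = min(1, 0.39) = 0.39
u -> (v -> w) = min(1, 1 − 0.71 + 0.39) = min(1, 0.68) = 0.68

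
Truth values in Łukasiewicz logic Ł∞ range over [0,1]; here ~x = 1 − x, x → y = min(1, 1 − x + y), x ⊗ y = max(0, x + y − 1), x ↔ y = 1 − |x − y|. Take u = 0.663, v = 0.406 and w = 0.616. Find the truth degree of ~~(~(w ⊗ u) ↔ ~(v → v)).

0.279

w ⊗ u = max(0, 0.616 + 0.663 − 1) = max(0, 0.279) = 0.279
~(w ⊗ u) = 1 − 0.279 = 0.721
v → v = min(1, 1 − 0.406 + 0.406) = min(1, 1.000) = 1.000
~(v → v) = 1 − 1.000 = 0.000
~(w ⊗ u) ↔ ~(v → v) = 1 − |0.721 − 0.000| = 1 − 0.721 = 0.279
~(~(w ⊗ u) ↔ ~(v → v)) = 1 − 0.279 = 0.721
~~(~(w ⊗ u) ↔ ~(v → v)) = 1 − 0.721 = 0.279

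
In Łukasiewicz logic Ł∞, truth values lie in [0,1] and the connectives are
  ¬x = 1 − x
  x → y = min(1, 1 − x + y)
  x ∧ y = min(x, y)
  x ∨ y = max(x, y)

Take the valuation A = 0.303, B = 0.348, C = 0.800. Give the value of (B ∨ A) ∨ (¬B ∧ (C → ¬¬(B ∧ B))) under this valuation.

B ∨ A = max(0.348, 0.303) = 0.348
¬B = 1 − 0.348 = 0.652
B ∧ B = min(0.348, 0.348) = 0.348
¬(B ∧ B) = 1 − 0.348 = 0.652
¬¬(B ∧ B) = 1 − 0.652 = 0.348
C → ¬¬(B ∧ B) = min(1, 1 − 0.800 + 0.348) = min(1, 0.548) = 0.548
¬B ∧ (C → ¬¬(B ∧ B)) = min(0.652, 0.548) = 0.548
(B ∨ A) ∨ (¬B ∧ (C → ¬¬(B ∧ B))) = max(0.348, 0.548) = 0.548

0.548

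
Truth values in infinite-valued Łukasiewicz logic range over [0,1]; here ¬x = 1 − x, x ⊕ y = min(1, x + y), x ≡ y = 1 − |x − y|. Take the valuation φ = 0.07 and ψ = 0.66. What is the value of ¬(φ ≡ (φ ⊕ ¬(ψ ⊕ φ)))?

ψ ⊕ φ = min(1, 0.66 + 0.07) = min(1, 0.73) = 0.73
¬(ψ ⊕ φ) = 1 − 0.73 = 0.27
φ ⊕ ¬(ψ ⊕ φ) = min(1, 0.07 + 0.27) = min(1, 0.34) = 0.34
φ ≡ (φ ⊕ ¬(ψ ⊕ φ)) = 1 − |0.07 − 0.34| = 1 − 0.27 = 0.73
¬(φ ≡ (φ ⊕ ¬(ψ ⊕ φ))) = 1 − 0.73 = 0.27

0.27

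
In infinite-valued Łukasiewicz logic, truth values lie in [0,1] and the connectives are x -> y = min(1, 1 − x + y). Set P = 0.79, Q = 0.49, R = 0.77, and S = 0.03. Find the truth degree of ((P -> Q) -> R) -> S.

0.03

P -> Q = min(1, 1 − 0.79 + 0.49) = min(1, 0.70) = 0.70
(P -> Q) -> R = min(1, 1 − 0.70 + 0.77) = min(1, 1.07) = 1.00
((P -> Q) -> R) -> S = min(1, 1 − 1.00 + 0.03) = min(1, 0.03) = 0.03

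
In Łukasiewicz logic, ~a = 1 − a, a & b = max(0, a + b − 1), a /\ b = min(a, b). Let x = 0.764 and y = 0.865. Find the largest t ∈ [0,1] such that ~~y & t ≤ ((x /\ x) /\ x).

~y = 1 − 0.865 = 0.135
~~y = 1 − 0.135 = 0.865
So the left factor is ~~y = 0.865.
x /\ x = min(0.764, 0.764) = 0.764
(x /\ x) /\ x = min(0.764, 0.764) = 0.764
So the right-hand bound is (x /\ x) /\ x = 0.764.
The residuum of the Łukasiewicz t-norm gives the supremum: min(1, 1 − 0.865 + 0.764).
1 − 0.865 + 0.764 = 0.899, so t = min(1, 0.899) = 0.899.
Check: 0.865 & 0.899 = max(0, 0.764) = 0.764 ≤ 0.764.

0.899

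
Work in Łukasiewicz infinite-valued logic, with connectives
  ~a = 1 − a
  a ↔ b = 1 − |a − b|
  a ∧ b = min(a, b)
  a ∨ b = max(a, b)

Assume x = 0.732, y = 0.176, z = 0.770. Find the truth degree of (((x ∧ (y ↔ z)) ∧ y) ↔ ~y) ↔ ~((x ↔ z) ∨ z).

y ↔ z = 1 − |0.176 − 0.770| = 1 − 0.594 = 0.406
x ∧ (y ↔ z) = min(0.732, 0.406) = 0.406
(x ∧ (y ↔ z)) ∧ y = min(0.406, 0.176) = 0.176
~y = 1 − 0.176 = 0.824
((x ∧ (y ↔ z)) ∧ y) ↔ ~y = 1 − |0.176 − 0.824| = 1 − 0.648 = 0.352
x ↔ z = 1 − |0.732 − 0.770| = 1 − 0.038 = 0.962
(x ↔ z) ∨ z = max(0.962, 0.770) = 0.962
~((x ↔ z) ∨ z) = 1 − 0.962 = 0.038
(((x ∧ (y ↔ z)) ∧ y) ↔ ~y) ↔ ~((x ↔ z) ∨ z) = 1 − |0.352 − 0.038| = 1 − 0.314 = 0.686

0.686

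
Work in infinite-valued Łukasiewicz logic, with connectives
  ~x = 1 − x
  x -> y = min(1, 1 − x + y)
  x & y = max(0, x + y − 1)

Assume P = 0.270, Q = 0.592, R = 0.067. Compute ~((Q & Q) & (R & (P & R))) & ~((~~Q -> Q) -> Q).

Q & Q = max(0, 0.592 + 0.592 − 1) = max(0, 0.184) = 0.184
P & R = max(0, 0.270 + 0.067 − 1) = max(0, -0.663) = 0.000
R & (P & R) = max(0, 0.067 + 0.000 − 1) = max(0, -0.933) = 0.000
(Q & Q) & (R & (P & R)) = max(0, 0.184 + 0.000 − 1) = max(0, -0.816) = 0.000
~((Q & Q) & (R & (P & R))) = 1 − 0.000 = 1.000
~Q = 1 − 0.592 = 0.408
~~Q = 1 − 0.408 = 0.592
~~Q -> Q = min(1, 1 − 0.592 + 0.592) = min(1, 1.000) = 1.000
(~~Q -> Q) -> Q = min(1, 1 − 1.000 + 0.592) = min(1, 0.592) = 0.592
~((~~Q -> Q) -> Q) = 1 − 0.592 = 0.408
~((Q & Q) & (R & (P & R))) & ~((~~Q -> Q) -> Q) = max(0, 1.000 + 0.408 − 1) = max(0, 0.408) = 0.408

0.408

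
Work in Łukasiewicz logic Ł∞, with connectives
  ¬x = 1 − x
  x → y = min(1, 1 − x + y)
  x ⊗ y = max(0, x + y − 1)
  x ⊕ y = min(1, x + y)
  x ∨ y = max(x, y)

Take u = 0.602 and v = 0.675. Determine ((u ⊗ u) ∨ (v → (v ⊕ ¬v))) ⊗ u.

0.602

u ⊗ u = max(0, 0.602 + 0.602 − 1) = max(0, 0.204) = 0.204
¬v = 1 − 0.675 = 0.325
v ⊕ ¬v = min(1, 0.675 + 0.325) = min(1, 1.000) = 1.000
v → (v ⊕ ¬v) = min(1, 1 − 0.675 + 1.000) = min(1, 1.325) = 1.000
(u ⊗ u) ∨ (v → (v ⊕ ¬v)) = max(0.204, 1.000) = 1.000
((u ⊗ u) ∨ (v → (v ⊕ ¬v))) ⊗ u = max(0, 1.000 + 0.602 − 1) = max(0, 0.602) = 0.602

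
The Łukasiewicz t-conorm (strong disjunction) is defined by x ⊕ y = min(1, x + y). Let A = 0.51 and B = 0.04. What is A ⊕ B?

0.55

A ⊕ B = min(1, 0.51 + 0.04) = min(1, 0.55) = 0.55
For comparison, the Gödel t-conorm max(x, y) would give 0.51.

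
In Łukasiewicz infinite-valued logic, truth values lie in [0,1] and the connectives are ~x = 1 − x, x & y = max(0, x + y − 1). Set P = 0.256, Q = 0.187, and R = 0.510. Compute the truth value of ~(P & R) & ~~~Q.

P & R = max(0, 0.256 + 0.510 − 1) = max(0, -0.234) = 0.000
~(P & R) = 1 − 0.000 = 1.000
~Q = 1 − 0.187 = 0.813
~~Q = 1 − 0.813 = 0.187
~~~Q = 1 − 0.187 = 0.813
~(P & R) & ~~~Q = max(0, 1.000 + 0.813 − 1) = max(0, 0.813) = 0.813

0.813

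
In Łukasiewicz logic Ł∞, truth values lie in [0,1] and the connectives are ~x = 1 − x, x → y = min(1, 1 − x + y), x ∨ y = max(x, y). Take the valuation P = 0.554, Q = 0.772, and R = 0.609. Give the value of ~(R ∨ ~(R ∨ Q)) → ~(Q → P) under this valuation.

0.827

R ∨ Q = max(0.609, 0.772) = 0.772
~(R ∨ Q) = 1 − 0.772 = 0.228
R ∨ ~(R ∨ Q) = max(0.609, 0.228) = 0.609
~(R ∨ ~(R ∨ Q)) = 1 − 0.609 = 0.391
Q → P = min(1, 1 − 0.772 + 0.554) = min(1, 0.782) = 0.782
~(Q → P) = 1 − 0.782 = 0.218
~(R ∨ ~(R ∨ Q)) → ~(Q → P) = min(1, 1 − 0.391 + 0.218) = min(1, 0.827) = 0.827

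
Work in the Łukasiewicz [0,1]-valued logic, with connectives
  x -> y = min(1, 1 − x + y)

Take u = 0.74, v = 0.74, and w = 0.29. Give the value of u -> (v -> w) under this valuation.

v -> w = min(1, 1 − 0.74 + 0.29) = min(1, 0.55) = 0.55
u -> (v -> w) = min(1, 1 − 0.74 + 0.55) = min(1, 0.81) = 0.81

0.81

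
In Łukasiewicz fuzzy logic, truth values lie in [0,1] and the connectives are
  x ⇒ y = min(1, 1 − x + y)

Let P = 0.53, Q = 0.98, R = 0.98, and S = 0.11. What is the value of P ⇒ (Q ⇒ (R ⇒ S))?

0.62

R ⇒ S = min(1, 1 − 0.98 + 0.11) = min(1, 0.13) = 0.13
Q ⇒ (R ⇒ S) = min(1, 1 − 0.98 + 0.13) = min(1, 0.15) = 0.15
P ⇒ (Q ⇒ (R ⇒ S)) = min(1, 1 − 0.53 + 0.15) = min(1, 0.62) = 0.62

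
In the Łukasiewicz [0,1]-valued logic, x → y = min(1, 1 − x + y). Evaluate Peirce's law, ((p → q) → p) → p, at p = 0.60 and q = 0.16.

p → q = min(1, 1 − 0.60 + 0.16) = min(1, 0.56) = 0.56
(p → q) → p = min(1, 1 − 0.56 + 0.60) = min(1, 1.04) = 1.00
((p → q) → p) → p = min(1, 1 − 1.00 + 0.60) = min(1, 0.60) = 0.60
(The value 0.60 < 1 shows this instance is not satisfied; not a Ł∞-tautology in general.)

0.60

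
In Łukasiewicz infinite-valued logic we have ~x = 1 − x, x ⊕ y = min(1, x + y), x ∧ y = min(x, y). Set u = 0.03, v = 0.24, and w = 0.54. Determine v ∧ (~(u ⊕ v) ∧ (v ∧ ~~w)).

u ⊕ v = min(1, 0.03 + 0.24) = min(1, 0.27) = 0.27
~(u ⊕ v) = 1 − 0.27 = 0.73
~w = 1 − 0.54 = 0.46
~~w = 1 − 0.46 = 0.54
v ∧ ~~w = min(0.24, 0.54) = 0.24
~(u ⊕ v) ∧ (v ∧ ~~w) = min(0.73, 0.24) = 0.24
v ∧ (~(u ⊕ v) ∧ (v ∧ ~~w)) = min(0.24, 0.24) = 0.24

0.24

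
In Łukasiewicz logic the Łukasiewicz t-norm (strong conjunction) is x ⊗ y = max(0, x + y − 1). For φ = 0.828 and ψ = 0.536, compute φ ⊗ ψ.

0.364

φ ⊗ ψ = max(0, 0.828 + 0.536 − 1) = max(0, 0.364) = 0.364
For comparison, the Gödel (minimum) t-norm min(x, y) would give 0.536.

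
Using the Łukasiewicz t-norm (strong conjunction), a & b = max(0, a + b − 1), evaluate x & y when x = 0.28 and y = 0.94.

x & y = max(0, 0.28 + 0.94 − 1) = max(0, 0.22) = 0.22
For comparison, the Gödel (minimum) t-norm min(a, b) would give 0.28.

0.22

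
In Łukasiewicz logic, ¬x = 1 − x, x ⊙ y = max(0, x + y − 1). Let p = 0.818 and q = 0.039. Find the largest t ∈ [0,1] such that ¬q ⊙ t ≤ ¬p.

¬q = 1 − 0.039 = 0.961
So the left factor is ¬q = 0.961.
¬p = 1 − 0.818 = 0.182
So the right-hand bound is ¬p = 0.182.
The residuum of the Łukasiewicz t-norm gives the supremum: min(1, 1 − 0.961 + 0.182).
1 − 0.961 + 0.182 = 0.221, so t = min(1, 0.221) = 0.221.
Check: 0.961 ⊙ 0.221 = max(0, 0.182) = 0.182 ≤ 0.182.

0.221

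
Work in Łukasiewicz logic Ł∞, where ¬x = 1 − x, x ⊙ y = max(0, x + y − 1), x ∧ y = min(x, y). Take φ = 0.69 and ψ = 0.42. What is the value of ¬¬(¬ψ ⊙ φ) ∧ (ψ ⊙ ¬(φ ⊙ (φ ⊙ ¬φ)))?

¬ψ = 1 − 0.42 = 0.58
¬ψ ⊙ φ = max(0, 0.58 + 0.69 − 1) = max(0, 0.27) = 0.27
¬(¬ψ ⊙ φ) = 1 − 0.27 = 0.73
¬¬(¬ψ ⊙ φ) = 1 − 0.73 = 0.27
¬φ = 1 − 0.69 = 0.31
φ ⊙ ¬φ = max(0, 0.69 + 0.31 − 1) = max(0, 0.00) = 0.00
φ ⊙ (φ ⊙ ¬φ) = max(0, 0.69 + 0.00 − 1) = max(0, -0.31) = 0.00
¬(φ ⊙ (φ ⊙ ¬φ)) = 1 − 0.00 = 1.00
ψ ⊙ ¬(φ ⊙ (φ ⊙ ¬φ)) = max(0, 0.42 + 1.00 − 1) = max(0, 0.42) = 0.42
¬¬(¬ψ ⊙ φ) ∧ (ψ ⊙ ¬(φ ⊙ (φ ⊙ ¬φ))) = min(0.27, 0.42) = 0.27

0.27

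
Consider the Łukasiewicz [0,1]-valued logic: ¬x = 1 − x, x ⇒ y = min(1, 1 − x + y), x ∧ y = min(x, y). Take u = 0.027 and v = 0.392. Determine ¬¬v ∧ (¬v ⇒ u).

¬v = 1 − 0.392 = 0.608
¬¬v = 1 − 0.608 = 0.392
¬v ⇒ u = min(1, 1 − 0.608 + 0.027) = min(1, 0.419) = 0.419
¬¬v ∧ (¬v ⇒ u) = min(0.392, 0.419) = 0.392

0.392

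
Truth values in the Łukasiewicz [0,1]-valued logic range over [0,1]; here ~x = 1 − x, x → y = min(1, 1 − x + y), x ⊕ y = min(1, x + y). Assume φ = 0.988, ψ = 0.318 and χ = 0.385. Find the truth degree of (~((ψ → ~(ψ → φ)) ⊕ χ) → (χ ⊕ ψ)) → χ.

0.385

ψ → φ = min(1, 1 − 0.318 + 0.988) = min(1, 1.670) = 1.000
~(ψ → φ) = 1 − 1.000 = 0.000
ψ → ~(ψ → φ) = min(1, 1 − 0.318 + 0.000) = min(1, 0.682) = 0.682
(ψ → ~(ψ → φ)) ⊕ χ = min(1, 0.682 + 0.385) = min(1, 1.067) = 1.000
~((ψ → ~(ψ → φ)) ⊕ χ) = 1 − 1.000 = 0.000
χ ⊕ ψ = min(1, 0.385 + 0.318) = min(1, 0.703) = 0.703
~((ψ → ~(ψ → φ)) ⊕ χ) → (χ ⊕ ψ) = min(1, 1 − 0.000 + 0.703) = min(1, 1.703) = 1.000
(~((ψ → ~(ψ → φ)) ⊕ χ) → (χ ⊕ ψ)) → χ = min(1, 1 − 1.000 + 0.385) = min(1, 0.385) = 0.385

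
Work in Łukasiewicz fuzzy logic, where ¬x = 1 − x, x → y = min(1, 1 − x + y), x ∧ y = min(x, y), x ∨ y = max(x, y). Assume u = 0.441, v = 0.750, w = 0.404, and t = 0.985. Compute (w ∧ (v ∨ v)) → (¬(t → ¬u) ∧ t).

1.000

v ∨ v = max(0.750, 0.750) = 0.750
w ∧ (v ∨ v) = min(0.404, 0.750) = 0.404
¬u = 1 − 0.441 = 0.559
t → ¬u = min(1, 1 − 0.985 + 0.559) = min(1, 0.574) = 0.574
¬(t → ¬u) = 1 − 0.574 = 0.426
¬(t → ¬u) ∧ t = min(0.426, 0.985) = 0.426
(w ∧ (v ∨ v)) → (¬(t → ¬u) ∧ t) = min(1, 1 − 0.404 + 0.426) = min(1, 1.022) = 1.000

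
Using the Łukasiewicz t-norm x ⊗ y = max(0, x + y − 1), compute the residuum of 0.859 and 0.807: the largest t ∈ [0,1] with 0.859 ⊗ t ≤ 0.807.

0.948

The residuum of the Łukasiewicz t-norm gives the supremum: min(1, 1 − 0.859 + 0.807).
1 − 0.859 + 0.807 = 0.948, so t = min(1, 0.948) = 0.948.
Check: 0.859 ⊗ 0.948 = max(0, 0.807) = 0.807 ≤ 0.807.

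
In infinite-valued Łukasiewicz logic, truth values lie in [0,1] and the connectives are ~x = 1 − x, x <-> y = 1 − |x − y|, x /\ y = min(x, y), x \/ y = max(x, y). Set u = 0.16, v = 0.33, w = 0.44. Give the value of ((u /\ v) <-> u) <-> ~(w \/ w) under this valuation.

0.56

u /\ v = min(0.16, 0.33) = 0.16
(u /\ v) <-> u = 1 − |0.16 − 0.16| = 1 − 0.00 = 1.00
w \/ w = max(0.44, 0.44) = 0.44
~(w \/ w) = 1 − 0.44 = 0.56
((u /\ v) <-> u) <-> ~(w \/ w) = 1 − |1.00 − 0.56| = 1 − 0.44 = 0.56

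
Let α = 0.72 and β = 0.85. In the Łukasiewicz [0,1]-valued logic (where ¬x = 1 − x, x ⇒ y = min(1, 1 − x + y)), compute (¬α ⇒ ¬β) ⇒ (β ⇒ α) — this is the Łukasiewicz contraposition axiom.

¬α = 1 − 0.72 = 0.28
¬β = 1 − 0.85 = 0.15
¬α ⇒ ¬β = min(1, 1 − 0.28 + 0.15) = min(1, 0.87) = 0.87
β ⇒ α = min(1, 1 − 0.85 + 0.72) = min(1, 0.87) = 0.87
(¬α ⇒ ¬β) ⇒ (β ⇒ α) = min(1, 1 − 0.87 + 0.87) = min(1, 1.00) = 1.00
(As expected: an axiom of Ł∞, always 1.)

1.00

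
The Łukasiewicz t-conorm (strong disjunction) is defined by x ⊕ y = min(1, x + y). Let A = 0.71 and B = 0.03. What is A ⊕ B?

A ⊕ B = min(1, 0.71 + 0.03) = min(1, 0.74) = 0.74
For comparison, the Gödel t-conorm max(x, y) would give 0.71.

0.74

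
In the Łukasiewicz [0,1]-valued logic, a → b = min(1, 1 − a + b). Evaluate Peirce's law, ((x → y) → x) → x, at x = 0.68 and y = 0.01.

x → y = min(1, 1 − 0.68 + 0.01) = min(1, 0.33) = 0.33
(x → y) → x = min(1, 1 − 0.33 + 0.68) = min(1, 1.35) = 1.00
((x → y) → x) → x = min(1, 1 − 1.00 + 0.68) = min(1, 0.68) = 0.68
(The value 0.68 < 1 shows this instance is not satisfied; not a Ł∞-tautology in general.)

0.68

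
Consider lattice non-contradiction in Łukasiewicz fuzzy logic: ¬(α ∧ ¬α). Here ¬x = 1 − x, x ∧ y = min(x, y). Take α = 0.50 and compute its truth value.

¬α = 1 − 0.50 = 0.50
α ∧ ¬α = min(0.50, 0.50) = 0.50
¬(α ∧ ¬α) = 1 − 0.50 = 0.50
(The value 0.50 < 1 shows this instance is not satisfied; not a Ł∞-tautology — its value is 1 − min(a, 1−a).)

0.50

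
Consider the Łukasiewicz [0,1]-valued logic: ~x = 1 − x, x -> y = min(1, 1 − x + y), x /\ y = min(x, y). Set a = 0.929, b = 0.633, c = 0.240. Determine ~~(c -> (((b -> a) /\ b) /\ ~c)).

b -> a = min(1, 1 − 0.633 + 0.929) = min(1, 1.296) = 1.000
(b -> a) /\ b = min(1.000, 0.633) = 0.633
~c = 1 − 0.240 = 0.760
((b -> a) /\ b) /\ ~c = min(0.633, 0.760) = 0.633
c -> (((b -> a) /\ b) /\ ~c) = min(1, 1 − 0.240 + 0.633) = min(1, 1.393) = 1.000
~(c -> (((b -> a) /\ b) /\ ~c)) = 1 − 1.000 = 0.000
~~(c -> (((b -> a) /\ b) /\ ~c)) = 1 − 0.000 = 1.000

1.000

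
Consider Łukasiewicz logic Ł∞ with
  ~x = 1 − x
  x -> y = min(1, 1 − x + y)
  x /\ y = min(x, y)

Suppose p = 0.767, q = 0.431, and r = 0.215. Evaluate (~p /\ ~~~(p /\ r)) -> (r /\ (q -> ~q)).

~p = 1 − 0.767 = 0.233
p /\ r = min(0.767, 0.215) = 0.215
~(p /\ r) = 1 − 0.215 = 0.785
~~(p /\ r) = 1 − 0.785 = 0.215
~~~(p /\ r) = 1 − 0.215 = 0.785
~p /\ ~~~(p /\ r) = min(0.233, 0.785) = 0.233
~q = 1 − 0.431 = 0.569
q -> ~q = min(1, 1 − 0.431 + 0.569) = min(1, 1.138) = 1.000
r /\ (q -> ~q) = min(0.215, 1.000) = 0.215
(~p /\ ~~~(p /\ r)) -> (r /\ (q -> ~q)) = min(1, 1 − 0.233 + 0.215) = min(1, 0.982) = 0.982

0.982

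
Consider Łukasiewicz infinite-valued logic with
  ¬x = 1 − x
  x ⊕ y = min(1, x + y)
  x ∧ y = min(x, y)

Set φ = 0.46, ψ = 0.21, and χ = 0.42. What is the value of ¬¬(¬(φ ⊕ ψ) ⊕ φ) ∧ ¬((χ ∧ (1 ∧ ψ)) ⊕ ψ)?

φ ⊕ ψ = min(1, 0.46 + 0.21) = min(1, 0.67) = 0.67
¬(φ ⊕ ψ) = 1 − 0.67 = 0.33
¬(φ ⊕ ψ) ⊕ φ = min(1, 0.33 + 0.46) = min(1, 0.79) = 0.79
¬(¬(φ ⊕ ψ) ⊕ φ) = 1 − 0.79 = 0.21
¬¬(¬(φ ⊕ ψ) ⊕ φ) = 1 − 0.21 = 0.79
1 ∧ ψ = min(1.00, 0.21) = 0.21
χ ∧ (1 ∧ ψ) = min(0.42, 0.21) = 0.21
(χ ∧ (1 ∧ ψ)) ⊕ ψ = min(1, 0.21 + 0.21) = min(1, 0.42) = 0.42
¬((χ ∧ (1 ∧ ψ)) ⊕ ψ) = 1 − 0.42 = 0.58
¬¬(¬(φ ⊕ ψ) ⊕ φ) ∧ ¬((χ ∧ (1 ∧ ψ)) ⊕ ψ) = min(0.79, 0.58) = 0.58

0.58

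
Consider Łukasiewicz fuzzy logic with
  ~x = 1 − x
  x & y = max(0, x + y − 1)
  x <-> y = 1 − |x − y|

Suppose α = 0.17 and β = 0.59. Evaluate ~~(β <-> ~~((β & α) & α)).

0.41

β & α = max(0, 0.59 + 0.17 − 1) = max(0, -0.24) = 0.00
(β & α) & α = max(0, 0.00 + 0.17 − 1) = max(0, -0.83) = 0.00
~((β & α) & α) = 1 − 0.00 = 1.00
~~((β & α) & α) = 1 − 1.00 = 0.00
β <-> ~~((β & α) & α) = 1 − |0.59 − 0.00| = 1 − 0.59 = 0.41
~(β <-> ~~((β & α) & α)) = 1 − 0.41 = 0.59
~~(β <-> ~~((β & α) & α)) = 1 − 0.59 = 0.41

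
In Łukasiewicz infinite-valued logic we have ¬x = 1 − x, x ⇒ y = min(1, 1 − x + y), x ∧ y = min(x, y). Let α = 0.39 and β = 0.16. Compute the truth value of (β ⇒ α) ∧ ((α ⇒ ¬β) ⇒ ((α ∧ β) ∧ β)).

β ⇒ α = min(1, 1 − 0.16 + 0.39) = min(1, 1.23) = 1.00
¬β = 1 − 0.16 = 0.84
α ⇒ ¬β = min(1, 1 − 0.39 + 0.84) = min(1, 1.45) = 1.00
α ∧ β = min(0.39, 0.16) = 0.16
(α ∧ β) ∧ β = min(0.16, 0.16) = 0.16
(α ⇒ ¬β) ⇒ ((α ∧ β) ∧ β) = min(1, 1 − 1.00 + 0.16) = min(1, 0.16) = 0.16
(β ⇒ α) ∧ ((α ⇒ ¬β) ⇒ ((α ∧ β) ∧ β)) = min(1.00, 0.16) = 0.16

0.16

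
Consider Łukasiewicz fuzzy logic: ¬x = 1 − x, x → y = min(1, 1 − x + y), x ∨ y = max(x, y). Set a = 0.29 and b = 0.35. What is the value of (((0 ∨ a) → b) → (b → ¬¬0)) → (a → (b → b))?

1.00

0 ∨ a = max(0.00, 0.29) = 0.29
(0 ∨ a) → b = min(1, 1 − 0.29 + 0.35) = min(1, 1.06) = 1.00
¬0 = 1 − 0.00 = 1.00
¬¬0 = 1 − 1.00 = 0.00
b → ¬¬0 = min(1, 1 − 0.35 + 0.00) = min(1, 0.65) = 0.65
((0 ∨ a) → b) → (b → ¬¬0) = min(1, 1 − 1.00 + 0.65) = min(1, 0.65) = 0.65
b → b = min(1, 1 − 0.35 + 0.35) = min(1, 1.00) = 1.00
a → (b → b) = min(1, 1 − 0.29 + 1.00) = min(1, 1.71) = 1.00
(((0 ∨ a) → b) → (b → ¬¬0)) → (a → (b → b)) = min(1, 1 − 0.65 + 1.00) = min(1, 1.35) = 1.00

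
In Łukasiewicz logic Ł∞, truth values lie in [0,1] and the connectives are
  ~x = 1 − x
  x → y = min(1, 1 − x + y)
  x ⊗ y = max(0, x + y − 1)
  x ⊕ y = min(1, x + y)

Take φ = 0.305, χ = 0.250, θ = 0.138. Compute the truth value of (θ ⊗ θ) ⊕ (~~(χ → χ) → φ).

θ ⊗ θ = max(0, 0.138 + 0.138 − 1) = max(0, -0.724) = 0.000
χ → χ = min(1, 1 − 0.250 + 0.250) = min(1, 1.000) = 1.000
~(χ → χ) = 1 − 1.000 = 0.000
~~(χ → χ) = 1 − 0.000 = 1.000
~~(χ → χ) → φ = min(1, 1 − 1.000 + 0.305) = min(1, 0.305) = 0.305
(θ ⊗ θ) ⊕ (~~(χ → χ) → φ) = min(1, 0.000 + 0.305) = min(1, 0.305) = 0.305

0.305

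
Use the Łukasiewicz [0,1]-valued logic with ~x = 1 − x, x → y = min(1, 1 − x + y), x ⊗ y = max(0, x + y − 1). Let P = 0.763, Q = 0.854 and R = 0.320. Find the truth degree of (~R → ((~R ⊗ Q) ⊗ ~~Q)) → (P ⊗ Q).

~R = 1 − 0.320 = 0.680
~R ⊗ Q = max(0, 0.680 + 0.854 − 1) = max(0, 0.534) = 0.534
~Q = 1 − 0.854 = 0.146
~~Q = 1 − 0.146 = 0.854
(~R ⊗ Q) ⊗ ~~Q = max(0, 0.534 + 0.854 − 1) = max(0, 0.388) = 0.388
~R → ((~R ⊗ Q) ⊗ ~~Q) = min(1, 1 − 0.680 + 0.388) = min(1, 0.708) = 0.708
P ⊗ Q = max(0, 0.763 + 0.854 − 1) = max(0, 0.617) = 0.617
(~R → ((~R ⊗ Q) ⊗ ~~Q)) → (P ⊗ Q) = min(1, 1 − 0.708 + 0.617) = min(1, 0.909) = 0.909

0.909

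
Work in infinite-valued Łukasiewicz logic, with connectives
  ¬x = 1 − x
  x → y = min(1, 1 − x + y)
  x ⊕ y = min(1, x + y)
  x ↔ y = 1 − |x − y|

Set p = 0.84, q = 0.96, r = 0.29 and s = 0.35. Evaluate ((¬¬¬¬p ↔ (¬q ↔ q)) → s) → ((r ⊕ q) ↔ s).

¬p = 1 − 0.84 = 0.16
¬¬p = 1 − 0.16 = 0.84
¬¬¬p = 1 − 0.84 = 0.16
¬¬¬¬p = 1 − 0.16 = 0.84
¬q = 1 − 0.96 = 0.04
¬q ↔ q = 1 − |0.04 − 0.96| = 1 − 0.92 = 0.08
¬¬¬¬p ↔ (¬q ↔ q) = 1 − |0.84 − 0.08| = 1 − 0.76 = 0.24
(¬¬¬¬p ↔ (¬q ↔ q)) → s = min(1, 1 − 0.24 + 0.35) = min(1, 1.11) = 1.00
r ⊕ q = min(1, 0.29 + 0.96) = min(1, 1.25) = 1.00
(r ⊕ q) ↔ s = 1 − |1.00 − 0.35| = 1 − 0.65 = 0.35
((¬¬¬¬p ↔ (¬q ↔ q)) → s) → ((r ⊕ q) ↔ s) = min(1, 1 − 1.00 + 0.35) = min(1, 0.35) = 0.35

0.35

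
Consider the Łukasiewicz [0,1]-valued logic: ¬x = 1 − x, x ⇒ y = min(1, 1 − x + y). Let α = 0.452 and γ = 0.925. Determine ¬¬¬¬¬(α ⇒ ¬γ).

¬γ = 1 − 0.925 = 0.075
α ⇒ ¬γ = min(1, 1 − 0.452 + 0.075) = min(1, 0.623) = 0.623
¬(α ⇒ ¬γ) = 1 − 0.623 = 0.377
¬¬(α ⇒ ¬γ) = 1 − 0.377 = 0.623
¬¬¬(α ⇒ ¬γ) = 1 − 0.623 = 0.377
¬¬¬¬(α ⇒ ¬γ) = 1 − 0.377 = 0.623
¬¬¬¬¬(α ⇒ ¬γ) = 1 − 0.623 = 0.377

0.377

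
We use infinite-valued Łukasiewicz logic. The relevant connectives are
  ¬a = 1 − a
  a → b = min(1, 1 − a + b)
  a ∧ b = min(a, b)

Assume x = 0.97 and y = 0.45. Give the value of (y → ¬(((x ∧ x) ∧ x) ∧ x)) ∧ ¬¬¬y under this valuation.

x ∧ x = min(0.97, 0.97) = 0.97
(x ∧ x) ∧ x = min(0.97, 0.97) = 0.97
((x ∧ x) ∧ x) ∧ x = min(0.97, 0.97) = 0.97
¬(((x ∧ x) ∧ x) ∧ x) = 1 − 0.97 = 0.03
y → ¬(((x ∧ x) ∧ x) ∧ x) = min(1, 1 − 0.45 + 0.03) = min(1, 0.58) = 0.58
¬y = 1 − 0.45 = 0.55
¬¬y = 1 − 0.55 = 0.45
¬¬¬y = 1 − 0.45 = 0.55
(y → ¬(((x ∧ x) ∧ x) ∧ x)) ∧ ¬¬¬y = min(0.58, 0.55) = 0.55

0.55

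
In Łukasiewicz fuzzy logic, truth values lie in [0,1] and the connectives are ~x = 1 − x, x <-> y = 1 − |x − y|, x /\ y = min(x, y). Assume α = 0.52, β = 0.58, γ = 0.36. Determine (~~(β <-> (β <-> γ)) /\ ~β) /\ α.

β <-> γ = 1 − |0.58 − 0.36| = 1 − 0.22 = 0.78
β <-> (β <-> γ) = 1 − |0.58 − 0.78| = 1 − 0.20 = 0.80
~(β <-> (β <-> γ)) = 1 − 0.80 = 0.20
~~(β <-> (β <-> γ)) = 1 − 0.20 = 0.80
~β = 1 − 0.58 = 0.42
~~(β <-> (β <-> γ)) /\ ~β = min(0.80, 0.42) = 0.42
(~~(β <-> (β <-> γ)) /\ ~β) /\ α = min(0.42, 0.52) = 0.42

0.42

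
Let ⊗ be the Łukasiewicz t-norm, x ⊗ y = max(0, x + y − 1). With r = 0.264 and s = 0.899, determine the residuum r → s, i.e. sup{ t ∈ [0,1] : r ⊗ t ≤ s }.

1.000

The residuum of the Łukasiewicz t-norm gives the supremum: min(1, 1 − 0.264 + 0.899).
1 − 0.264 + 0.899 = 1.635, so t = min(1, 1.635) = 1.000.
Check: 0.264 ⊗ 1.000 = max(0, 0.264) = 0.264 ≤ 0.899.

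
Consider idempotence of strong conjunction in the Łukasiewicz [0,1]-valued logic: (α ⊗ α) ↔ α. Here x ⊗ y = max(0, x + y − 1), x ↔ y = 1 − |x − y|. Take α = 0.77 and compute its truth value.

α ⊗ α = max(0, 0.77 + 0.77 − 1) = max(0, 0.54) = 0.54
(α ⊗ α) ↔ α = 1 − |0.54 − 0.77| = 1 − 0.23 = 0.77
(The value 0.77 < 1 shows this instance is not satisfied; fails in Ł∞ since a ⊗ a = max(0, 2a−1) ≠ a in general.)

0.77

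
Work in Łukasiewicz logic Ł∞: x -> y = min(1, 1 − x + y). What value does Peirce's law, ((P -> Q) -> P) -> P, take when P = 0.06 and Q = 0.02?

P -> Q = min(1, 1 − 0.06 + 0.02) = min(1, 0.96) = 0.96
(P -> Q) -> P = min(1, 1 − 0.96 + 0.06) = min(1, 0.10) = 0.10
((P -> Q) -> P) -> P = min(1, 1 − 0.10 + 0.06) = min(1, 0.96) = 0.96
(The value 0.96 < 1 shows this instance is not satisfied; not a Ł∞-tautology in general.)

0.96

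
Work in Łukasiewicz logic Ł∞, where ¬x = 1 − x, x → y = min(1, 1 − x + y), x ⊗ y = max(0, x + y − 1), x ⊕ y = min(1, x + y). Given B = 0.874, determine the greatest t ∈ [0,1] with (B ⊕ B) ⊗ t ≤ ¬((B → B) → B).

0.126

B ⊕ B = min(1, 0.874 + 0.874) = min(1, 1.748) = 1.000
So the left factor is B ⊕ B = 1.000.
B → B = min(1, 1 − 0.874 + 0.874) = min(1, 1.000) = 1.000
(B → B) → B = min(1, 1 − 1.000 + 0.874) = min(1, 0.874) = 0.874
¬((B → B) → B) = 1 − 0.874 = 0.126
So the right-hand bound is ¬((B → B) → B) = 0.126.
The residuum of the Łukasiewicz t-norm gives the supremum: min(1, 1 − 1.000 + 0.126).
1 − 1.000 + 0.126 = 0.126, so t = min(1, 0.126) = 0.126.
Check: 1.000 ⊗ 0.126 = max(0, 0.126) = 0.126 ≤ 0.126.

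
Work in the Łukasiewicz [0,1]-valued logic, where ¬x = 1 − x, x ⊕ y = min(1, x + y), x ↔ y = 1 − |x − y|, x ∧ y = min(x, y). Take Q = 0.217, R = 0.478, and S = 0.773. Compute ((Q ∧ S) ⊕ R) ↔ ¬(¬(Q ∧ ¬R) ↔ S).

0.315

Q ∧ S = min(0.217, 0.773) = 0.217
(Q ∧ S) ⊕ R = min(1, 0.217 + 0.478) = min(1, 0.695) = 0.695
¬R = 1 − 0.478 = 0.522
Q ∧ ¬R = min(0.217, 0.522) = 0.217
¬(Q ∧ ¬R) = 1 − 0.217 = 0.783
¬(Q ∧ ¬R) ↔ S = 1 − |0.783 − 0.773| = 1 − 0.010 = 0.990
¬(¬(Q ∧ ¬R) ↔ S) = 1 − 0.990 = 0.010
((Q ∧ S) ⊕ R) ↔ ¬(¬(Q ∧ ¬R) ↔ S) = 1 − |0.695 − 0.010| = 1 − 0.685 = 0.315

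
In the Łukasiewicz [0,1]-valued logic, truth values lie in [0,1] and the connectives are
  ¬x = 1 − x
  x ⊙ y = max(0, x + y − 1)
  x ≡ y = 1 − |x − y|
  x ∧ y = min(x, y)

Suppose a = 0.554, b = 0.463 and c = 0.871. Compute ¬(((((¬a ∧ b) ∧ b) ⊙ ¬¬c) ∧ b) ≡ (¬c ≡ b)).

¬a = 1 − 0.554 = 0.446
¬a ∧ b = min(0.446, 0.463) = 0.446
(¬a ∧ b) ∧ b = min(0.446, 0.463) = 0.446
¬c = 1 − 0.871 = 0.129
¬¬c = 1 − 0.129 = 0.871
((¬a ∧ b) ∧ b) ⊙ ¬¬c = max(0, 0.446 + 0.871 − 1) = max(0, 0.317) = 0.317
(((¬a ∧ b) ∧ b) ⊙ ¬¬c) ∧ b = min(0.317, 0.463) = 0.317
¬c ≡ b = 1 − |0.129 − 0.463| = 1 − 0.334 = 0.666
((((¬a ∧ b) ∧ b) ⊙ ¬¬c) ∧ b) ≡ (¬c ≡ b) = 1 − |0.317 − 0.666| = 1 − 0.349 = 0.651
¬(((((¬a ∧ b) ∧ b) ⊙ ¬¬c) ∧ b) ≡ (¬c ≡ b)) = 1 − 0.651 = 0.349

0.349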